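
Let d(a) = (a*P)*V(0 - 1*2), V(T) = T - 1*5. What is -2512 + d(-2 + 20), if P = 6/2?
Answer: -2890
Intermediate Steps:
V(T) = -5 + T (V(T) = T - 5 = -5 + T)
P = 3 (P = 6*(½) = 3)
d(a) = -21*a (d(a) = (a*3)*(-5 + (0 - 1*2)) = (3*a)*(-5 + (0 - 2)) = (3*a)*(-5 - 2) = (3*a)*(-7) = -21*a)
-2512 + d(-2 + 20) = -2512 - 21*(-2 + 20) = -2512 - 21*18 = -2512 - 378 = -2890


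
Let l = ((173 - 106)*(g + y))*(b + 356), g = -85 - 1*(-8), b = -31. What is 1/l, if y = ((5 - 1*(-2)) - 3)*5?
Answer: -1/1241175 ≈ -8.0569e-7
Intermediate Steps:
g = -77 (g = -85 + 8 = -77)
y = 20 (y = ((5 + 2) - 3)*5 = (7 - 3)*5 = 4*5 = 20)
l = -1241175 (l = ((173 - 106)*(-77 + 20))*(-31 + 356) = (67*(-57))*325 = -3819*325 = -1241175)
1/l = 1/(-1241175) = -1/1241175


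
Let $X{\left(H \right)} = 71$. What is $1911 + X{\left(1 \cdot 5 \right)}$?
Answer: $1982$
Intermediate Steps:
$1911 + X{\left(1 \cdot 5 \right)} = 1911 + 71 = 1982$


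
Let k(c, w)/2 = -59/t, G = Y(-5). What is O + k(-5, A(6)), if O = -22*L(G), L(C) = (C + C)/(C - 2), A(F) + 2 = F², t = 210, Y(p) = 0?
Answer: -59/105 ≈ -0.56190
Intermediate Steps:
A(F) = -2 + F²
G = 0
L(C) = 2*C/(-2 + C) (L(C) = (2*C)/(-2 + C) = 2*C/(-2 + C))
O = 0 (O = -44*0/(-2 + 0) = -44*0/(-2) = -44*0*(-1)/2 = -22*0 = 0)
k(c, w) = -59/105 (k(c, w) = 2*(-59/210) = -59/105)
O + k(-5, A(6)) = 0 - 59/105 = -59/105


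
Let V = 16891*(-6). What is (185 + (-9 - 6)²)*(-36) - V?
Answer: 86586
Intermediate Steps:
V = -101346
(185 + (-9 - 6)²)*(-36) - V = (185 + (-9 - 6)²)*(-36) - 1*(-101346) = (185 + (-15)²)*(-36) + 101346 = (185 + 225)*(-36) + 101346 = 410*(-36) + 101346 = -14760 + 101346 = 86586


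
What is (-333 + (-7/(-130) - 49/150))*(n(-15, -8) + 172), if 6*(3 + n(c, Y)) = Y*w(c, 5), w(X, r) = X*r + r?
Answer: -255728567/2925 ≈ -87429.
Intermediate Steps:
w(X, r) = r + X*r
n(c, Y) = -3 + Y*(5 + 5*c)/6 (n(c, Y) = -3 + (Y*(5*(1 + c)))/6 = -3 + (Y*(5 + 5*c))/6 = -3 + Y*(5 + 5*c)/6)
(-333 + (-7/(-130) - 49/150))*(n(-15, -8) + 172) = (-333 + (-7/(-130) - 49/150))*((-3 + (5/6)*(-8)*(1 - 15)) + 172) = (-333 + (-7*(-1/130) - 49*1/150))*((-3 + (5/6)*(-8)*(-14)) + 172) = (-333 + (7/130 - 49/150))*((-3 + 280/3) + 172) = (-333 - 266/975)*(271/3 + 172) = -324941/975*787/3 = -255728567/2925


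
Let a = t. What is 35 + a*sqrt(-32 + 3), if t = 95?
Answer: 35 + 95*I*sqrt(29) ≈ 35.0 + 511.59*I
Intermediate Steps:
a = 95
35 + a*sqrt(-32 + 3) = 35 + 95*sqrt(-32 + 3) = 35 + 95*sqrt(-29) = 35 + 95*(I*sqrt(29)) = 35 + 95*I*sqrt(29)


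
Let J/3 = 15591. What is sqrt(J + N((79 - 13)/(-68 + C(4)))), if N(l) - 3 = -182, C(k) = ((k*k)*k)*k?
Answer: sqrt(46594) ≈ 215.86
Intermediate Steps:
C(k) = k**4 (C(k) = (k**2*k)*k = k**3*k = k**4)
N(l) = -179 (N(l) = 3 - 182 = -179)
J = 46773 (J = 3*15591 = 46773)
sqrt(J + N((79 - 13)/(-68 + C(4)))) = sqrt(46773 - 179) = sqrt(46594)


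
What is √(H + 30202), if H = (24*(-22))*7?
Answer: √26506 ≈ 162.81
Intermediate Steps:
H = -3696 (H = -528*7 = -3696)
√(H + 30202) = √(-3696 + 30202) = √26506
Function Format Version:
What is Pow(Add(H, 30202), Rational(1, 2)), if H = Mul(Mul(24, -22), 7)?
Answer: Pow(26506, Rational(1, 2)) ≈ 162.81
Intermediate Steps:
H = -3696 (H = Mul(-528, 7) = -3696)
Pow(Add(H, 30202), Rational(1, 2)) = Pow(Add(-3696, 30202), Rational(1, 2)) = Pow(26506, Rational(1, 2))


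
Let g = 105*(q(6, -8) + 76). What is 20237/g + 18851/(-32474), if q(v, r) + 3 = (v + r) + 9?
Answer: 35630567/19484400 ≈ 1.8287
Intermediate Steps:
q(v, r) = 6 + r + v (q(v, r) = -3 + ((v + r) + 9) = -3 + ((r + v) + 9) = -3 + (9 + r + v) = 6 + r + v)
g = 8400 (g = 105*((6 - 8 + 6) + 76) = 105*(4 + 76) = 105*80 = 8400)
20237/g + 18851/(-32474) = 20237/8400 + 18851/(-32474) = 20237*(1/8400) + 18851*(-1/32474) = 2891/1200 - 18851/32474 = 35630567/19484400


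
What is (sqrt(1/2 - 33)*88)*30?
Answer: 1320*I*sqrt(130) ≈ 15050.0*I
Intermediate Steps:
(sqrt(1/2 - 33)*88)*30 = (sqrt(-65/2)*88)*30 = ((I*sqrt(130)/2)*88)*30 = (44*I*sqrt(130))*30 = 1320*I*sqrt(130)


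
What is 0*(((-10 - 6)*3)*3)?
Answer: 0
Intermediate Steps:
0*(((-10 - 6)*3)*3) = 0*(-16*3*3) = 0*(-48*3) = 0*(-144) = 0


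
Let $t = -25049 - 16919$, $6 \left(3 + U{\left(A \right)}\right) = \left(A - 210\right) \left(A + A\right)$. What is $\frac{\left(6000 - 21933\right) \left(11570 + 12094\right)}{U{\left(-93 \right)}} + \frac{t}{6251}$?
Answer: $- \frac{392876969672}{9782815} \approx -40160.0$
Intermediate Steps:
$U{\left(A \right)} = -3 + \frac{A \left(-210 + A\right)}{3}$ ($U{\left(A \right)} = -3 + \frac{\left(A - 210\right) \left(A + A\right)}{6} = -3 + \frac{\left(-210 + A\right) 2 A}{6} = -3 + \frac{2 A \left(-210 + A\right)}{6} = -3 + \frac{A \left(-210 + A\right)}{3}$)
$t = -41968$
$\frac{\left(6000 - 21933\right) \left(11570 + 12094\right)}{U{\left(-93 \right)}} + \frac{t}{6251} = \frac{\left(6000 - 21933\right) \left(11570 + 12094\right)}{-3 - -6510 + \frac{\left(-93\right)^{2}}{3}} - \frac{41968}{6251} = \frac{\left(-15933\right) 23664}{-3 + 6510 + \frac{1}{3} \cdot 8649} - \frac{41968}{6251} = - \frac{377038512}{-3 + 6510 + 2883} - \frac{41968}{6251} = - \frac{377038512}{9390} - \frac{41968}{6251} = \left(-377038512\right) \frac{1}{9390} - \frac{41968}{6251} = - \frac{62839752}{1565} - \frac{41968}{6251} = - \frac{392876969672}{9782815}$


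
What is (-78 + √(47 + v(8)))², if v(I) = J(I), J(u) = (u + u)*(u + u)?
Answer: (78 - √303)² ≈ 3671.5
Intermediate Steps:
J(u) = 4*u² (J(u) = (2*u)*(2*u) = 4*u²)
v(I) = 4*I²
(-78 + √(47 + v(8)))² = (-78 + √(47 + 4*8²))² = (-78 + √(47 + 4*64))² = (-78 + √(47 + 256))² = (-78 + √303)²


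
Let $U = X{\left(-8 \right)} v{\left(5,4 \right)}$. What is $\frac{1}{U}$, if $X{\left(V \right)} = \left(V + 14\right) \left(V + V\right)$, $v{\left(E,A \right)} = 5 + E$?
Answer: $- \frac{1}{960} \approx -0.0010417$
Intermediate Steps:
$X{\left(V \right)} = 2 V \left(14 + V\right)$ ($X{\left(V \right)} = \left(14 + V\right) 2 V = 2 V \left(14 + V\right)$)
$U = -960$ ($U = 2 \left(-8\right) \left(14 - 8\right) \left(5 + 5\right) = 2 \left(-8\right) 6 \cdot 10 = \left(-96\right) 10 = -960$)
$\frac{1}{U} = \frac{1}{-960} = - \frac{1}{960}$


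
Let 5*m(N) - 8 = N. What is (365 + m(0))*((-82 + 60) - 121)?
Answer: -262119/5 ≈ -52424.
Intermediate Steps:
m(N) = 8/5 + N/5
(365 + m(0))*((-82 + 60) - 121) = (365 + (8/5 + (⅕)*0))*((-82 + 60) - 121) = (365 + (8/5 + 0))*(-22 - 121) = (365 + 8/5)*(-143) = (1833/5)*(-143) = -262119/5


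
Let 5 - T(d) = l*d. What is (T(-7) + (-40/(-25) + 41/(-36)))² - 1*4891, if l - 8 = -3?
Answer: -105426311/32400 ≈ -3253.9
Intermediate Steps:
l = 5 (l = 8 - 3 = 5)
T(d) = 5 - 5*d
(T(-7) + (-40/(-25) + 41/(-36)))² - 1*4891 = ((5 - 5*(-7)) + (-40/(-25) + 41/(-36)))² - 1*4891 = ((5 + 35) + (-40*(-1/25) + 41*(-1/36)))² - 4891 = (40 + (8/5 - 41/36))² - 4891 = (40 + 83/180)² - 4891 = (7283/180)² - 4891 = 53042089/32400 - 4891 = -105426311/32400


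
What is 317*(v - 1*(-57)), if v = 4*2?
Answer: 20605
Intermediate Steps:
v = 8
317*(v - 1*(-57)) = 317*(8 - 1*(-57)) = 317*(8 + 57) = 317*65 = 20605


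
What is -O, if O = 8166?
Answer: -8166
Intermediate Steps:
-O = -1*8166 = -8166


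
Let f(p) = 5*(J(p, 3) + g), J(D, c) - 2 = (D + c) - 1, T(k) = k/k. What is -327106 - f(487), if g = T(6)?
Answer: -329566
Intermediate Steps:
T(k) = 1
g = 1
J(D, c) = 1 + D + c (J(D, c) = 2 + ((D + c) - 1) = 2 + (-1 + D + c) = 1 + D + c)
f(p) = 25 + 5*p (f(p) = 5*((1 + p + 3) + 1) = 5*((4 + p) + 1) = 5*(5 + p) = 25 + 5*p)
-327106 - f(487) = -327106 - (25 + 5*487) = -327106 - (25 + 2435) = -327106 - 1*2460 = -327106 - 2460 = -329566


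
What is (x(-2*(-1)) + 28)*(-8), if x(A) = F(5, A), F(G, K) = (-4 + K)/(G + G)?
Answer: -1112/5 ≈ -222.40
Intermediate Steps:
F(G, K) = (-4 + K)/(2*G) (F(G, K) = (-4 + K)/((2*G)) = (-4 + K)*(1/(2*G)) = (-4 + K)/(2*G))
x(A) = -⅖ + A/10 (x(A) = (½)*(-4 + A)/5 = (½)*(⅕)*(-4 + A) = -⅖ + A/10)
(x(-2*(-1)) + 28)*(-8) = ((-⅖ + (-2*(-1))/10) + 28)*(-8) = ((-⅖ + (⅒)*2) + 28)*(-8) = ((-⅖ + ⅕) + 28)*(-8) = (-⅕ + 28)*(-8) = (139/5)*(-8) = -1112/5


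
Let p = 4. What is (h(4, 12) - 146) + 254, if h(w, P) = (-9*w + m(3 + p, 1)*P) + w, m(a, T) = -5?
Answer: 16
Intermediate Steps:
h(w, P) = -8*w - 5*P (h(w, P) = (-9*w - 5*P) + w = -8*w - 5*P)
(h(4, 12) - 146) + 254 = ((-8*4 - 5*12) - 146) + 254 = ((-32 - 60) - 146) + 254 = (-92 - 146) + 254 = -238 + 254 = 16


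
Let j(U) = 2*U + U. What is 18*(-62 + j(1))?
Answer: -1062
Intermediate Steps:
j(U) = 3*U
18*(-62 + j(1)) = 18*(-62 + 3*1) = 18*(-62 + 3) = 18*(-59) = -1062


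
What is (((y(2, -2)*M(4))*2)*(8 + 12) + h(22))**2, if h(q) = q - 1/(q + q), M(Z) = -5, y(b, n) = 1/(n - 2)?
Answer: 10029889/1936 ≈ 5180.7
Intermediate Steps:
y(b, n) = 1/(-2 + n)
h(q) = q - 1/(2*q)
(((y(2, -2)*M(4))*2)*(8 + 12) + h(22))**2 = (((-5/(-2 - 2))*2)*(8 + 12) + (22 - 1/2/22))**2 = (((-5/(-4))*2)*20 + (22 - 1/2*1/22))**2 = ((-1/4*(-5)*2)*20 + (22 - 1/44))**2 = (((5/4)*2)*20 + 967/44)**2 = ((5/2)*20 + 967/44)**2 = (50 + 967/44)**2 = (3167/44)**2 = 10029889/1936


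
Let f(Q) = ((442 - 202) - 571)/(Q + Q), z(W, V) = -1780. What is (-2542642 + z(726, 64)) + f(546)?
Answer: -2778509155/1092 ≈ -2.5444e+6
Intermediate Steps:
f(Q) = -331/(2*Q) (f(Q) = (240 - 571)/((2*Q)) = -331/(2*Q))
(-2542642 + z(726, 64)) + f(546) = (-2542642 - 1780) - 331/2/546 = -2544422 - 331/2*1/546 = -2544422 - 331/1092 = -2778509155/1092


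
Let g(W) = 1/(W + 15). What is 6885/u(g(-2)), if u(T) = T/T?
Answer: 6885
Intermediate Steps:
g(W) = 1/(15 + W)
u(T) = 1
6885/u(g(-2)) = 6885/1 = 6885*1 = 6885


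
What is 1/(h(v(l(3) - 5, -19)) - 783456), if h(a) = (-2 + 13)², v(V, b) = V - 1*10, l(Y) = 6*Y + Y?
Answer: -1/783335 ≈ -1.2766e-6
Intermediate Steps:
l(Y) = 7*Y
v(V, b) = -10 + V (v(V, b) = V - 10 = -10 + V)
h(a) = 121 (h(a) = 11² = 121)
1/(h(v(l(3) - 5, -19)) - 783456) = 1/(121 - 783456) = 1/(-783335) = -1/783335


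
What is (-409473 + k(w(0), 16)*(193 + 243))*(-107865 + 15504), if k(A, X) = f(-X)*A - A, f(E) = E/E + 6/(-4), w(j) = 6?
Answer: 38181760317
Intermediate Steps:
f(E) = -1/2 (f(E) = 1 + 6*(-1/4) = 1 - 3/2 = -1/2)
k(A, X) = -3*A/2 (k(A, X) = -A/2 - A = -3*A/2)
(-409473 + k(w(0), 16)*(193 + 243))*(-107865 + 15504) = (-409473 + (-3/2*6)*(193 + 243))*(-107865 + 15504) = (-409473 - 9*436)*(-92361) = (-409473 - 3924)*(-92361) = -413397*(-92361) = 38181760317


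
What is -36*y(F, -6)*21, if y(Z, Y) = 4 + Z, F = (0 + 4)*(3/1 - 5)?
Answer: 3024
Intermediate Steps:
F = -8 (F = 4*(3*1 - 5) = 4*(3 - 5) = 4*(-2) = -8)
-36*y(F, -6)*21 = -36*(4 - 8)*21 = -36*(-4)*21 = 144*21 = 3024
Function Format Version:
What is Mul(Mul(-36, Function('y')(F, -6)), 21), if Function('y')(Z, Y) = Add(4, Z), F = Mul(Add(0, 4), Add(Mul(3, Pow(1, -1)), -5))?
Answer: 3024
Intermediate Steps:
F = -8 (F = Mul(4, Add(Mul(3, 1), -5)) = Mul(4, Add(3, -5)) = Mul(4, -2) = -8)
Mul(Mul(-36, Function('y')(F, -6)), 21) = Mul(Mul(-36, Add(4, -8)), 21) = Mul(Mul(-36, -4), 21) = Mul(144, 21) = 3024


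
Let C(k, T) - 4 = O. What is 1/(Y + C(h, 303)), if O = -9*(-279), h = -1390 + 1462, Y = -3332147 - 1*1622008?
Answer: -1/4951640 ≈ -2.0195e-7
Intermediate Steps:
Y = -4954155 (Y = -3332147 - 1622008 = -4954155)
h = 72
O = 2511
C(k, T) = 2515 (C(k, T) = 4 + 2511 = 2515)
1/(Y + C(h, 303)) = 1/(-4954155 + 2515) = 1/(-4951640) = -1/4951640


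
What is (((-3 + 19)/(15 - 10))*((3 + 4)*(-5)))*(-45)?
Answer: 5040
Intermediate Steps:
(((-3 + 19)/(15 - 10))*((3 + 4)*(-5)))*(-45) = ((16/5)*(7*(-5)))*(-45) = ((16*(⅕))*(-35))*(-45) = ((16/5)*(-35))*(-45) = -112*(-45) = 5040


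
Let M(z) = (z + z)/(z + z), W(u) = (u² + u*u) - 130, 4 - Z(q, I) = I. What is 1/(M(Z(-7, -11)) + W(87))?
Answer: 1/15009 ≈ 6.6627e-5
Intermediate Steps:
Z(q, I) = 4 - I
W(u) = -130 + 2*u² (W(u) = (u² + u²) - 130 = 2*u² - 130 = -130 + 2*u²)
M(z) = 1 (M(z) = (2*z)/((2*z)) = (2*z)*(1/(2*z)) = 1)
1/(M(Z(-7, -11)) + W(87)) = 1/(1 + (-130 + 2*87²)) = 1/(1 + (-130 + 2*7569)) = 1/(1 + (-130 + 15138)) = 1/(1 + 15008) = 1/15009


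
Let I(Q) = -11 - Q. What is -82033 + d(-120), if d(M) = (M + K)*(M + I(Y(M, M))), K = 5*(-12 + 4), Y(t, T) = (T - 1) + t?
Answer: -99633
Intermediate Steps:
Y(t, T) = -1 + T + t (Y(t, T) = (-1 + T) + t = -1 + T + t)
K = -40 (K = 5*(-8) = -40)
d(M) = (-40 + M)*(-10 - M) (d(M) = (M - 40)*(M + (-11 - (-1 + M + M))) = (-40 + M)*(M + (-11 - (-1 + 2*M))) = (-40 + M)*(M + (-11 + (1 - 2*M))) = (-40 + M)*(M + (-10 - 2*M)) = (-40 + M)*(-10 - M))
-82033 + d(-120) = -82033 + (400 - 1*(-120)² + 30*(-120)) = -82033 + (400 - 1*14400 - 3600) = -82033 + (400 - 14400 - 3600) = -82033 - 17600 = -99633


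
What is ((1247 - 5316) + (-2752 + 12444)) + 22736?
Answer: 28359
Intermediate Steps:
((1247 - 5316) + (-2752 + 12444)) + 22736 = (-4069 + 9692) + 22736 = 5623 + 22736 = 28359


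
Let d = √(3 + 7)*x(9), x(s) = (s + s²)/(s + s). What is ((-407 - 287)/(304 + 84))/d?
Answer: -347*√10/9700 ≈ -0.11312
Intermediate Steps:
x(s) = (s + s²)/(2*s) (x(s) = (s + s²)/((2*s)) = (s + s²)*(1/(2*s)) = (s + s²)/(2*s))
d = 5*√10 (d = √(3 + 7)*(½ + (½)*9) = √10*(½ + 9/2) = √10*5 = 5*√10 ≈ 15.811)
((-407 - 287)/(304 + 84))/d = ((-407 - 287)/(304 + 84))/((5*√10)) = (-694/388)*(√10/50) = (-694*1/388)*(√10/50) = -347*√10/9700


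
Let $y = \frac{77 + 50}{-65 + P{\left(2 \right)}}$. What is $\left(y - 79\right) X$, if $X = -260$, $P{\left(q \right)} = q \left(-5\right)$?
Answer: $\frac{314704}{15} \approx 20980.0$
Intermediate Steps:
$P{\left(q \right)} = - 5 q$
$y = - \frac{127}{75}$ ($y = \frac{77 + 50}{-65 - 10} = \frac{127}{-65 - 10} = \frac{127}{-75} = 127 \left(- \frac{1}{75}\right) = - \frac{127}{75} \approx -1.6933$)
$\left(y - 79\right) X = \left(- \frac{127}{75} - 79\right) \left(-260\right) = \left(- \frac{6052}{75}\right) \left(-260\right) = \frac{314704}{15}$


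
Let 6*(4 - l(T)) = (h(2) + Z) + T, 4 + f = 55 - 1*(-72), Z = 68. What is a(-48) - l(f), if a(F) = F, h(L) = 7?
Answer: -19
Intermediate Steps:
f = 123 (f = -4 + (55 - 1*(-72)) = -4 + (55 + 72) = -4 + 127 = 123)
l(T) = -17/2 - T/6 (l(T) = 4 - ((7 + 68) + T)/6 = 4 - (75 + T)/6 = 4 + (-25/2 - T/6) = -17/2 - T/6)
a(-48) - l(f) = -48 - (-17/2 - ⅙*123) = -48 - (-17/2 - 41/2) = -48 - 1*(-29) = -48 + 29 = -19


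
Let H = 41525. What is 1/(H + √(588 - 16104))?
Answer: 41525/1724341141 - 6*I*√431/1724341141 ≈ 2.4082e-5 - 7.2238e-8*I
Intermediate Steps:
1/(H + √(588 - 16104)) = 1/(41525 + √(588 - 16104)) = 1/(41525 + √(-15516)) = 1/(41525 + 6*I*√431)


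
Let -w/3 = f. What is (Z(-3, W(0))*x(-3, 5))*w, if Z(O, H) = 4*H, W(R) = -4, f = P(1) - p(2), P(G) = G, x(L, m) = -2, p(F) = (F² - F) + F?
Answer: 288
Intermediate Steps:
p(F) = F²
f = -3 (f = 1 - 1*2² = 1 - 1*4 = 1 - 4 = -3)
w = 9 (w = -3*(-3) = 9)
(Z(-3, W(0))*x(-3, 5))*w = ((4*(-4))*(-2))*9 = -16*(-2)*9 = 32*9 = 288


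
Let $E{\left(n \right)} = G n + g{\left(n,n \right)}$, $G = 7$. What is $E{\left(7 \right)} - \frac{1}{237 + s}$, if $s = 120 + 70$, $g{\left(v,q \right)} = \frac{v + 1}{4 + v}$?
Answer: $\frac{233558}{4697} \approx 49.725$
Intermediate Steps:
$g{\left(v,q \right)} = \frac{1 + v}{4 + v}$
$s = 190$
$E{\left(n \right)} = 7 n + \frac{1 + n}{4 + n}$
$E{\left(7 \right)} - \frac{1}{237 + s} = \frac{1 + 7 + 7 \cdot 7 \left(4 + 7\right)}{4 + 7} - \frac{1}{237 + 190} = \frac{1 + 7 + 7 \cdot 7 \cdot 11}{11} - \frac{1}{427} = \frac{1 + 7 + 539}{11} - \frac{1}{427} = \frac{1}{11} \cdot 547 - \frac{1}{427} = \frac{547}{11} - \frac{1}{427} = \frac{233558}{4697}$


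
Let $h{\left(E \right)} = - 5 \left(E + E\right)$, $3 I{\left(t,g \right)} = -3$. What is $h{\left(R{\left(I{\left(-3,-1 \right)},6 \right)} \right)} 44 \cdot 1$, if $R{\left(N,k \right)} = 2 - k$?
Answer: $1760$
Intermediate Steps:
$I{\left(t,g \right)} = -1$ ($I{\left(t,g \right)} = \frac{1}{3} \left(-3\right) = -1$)
$h{\left(E \right)} = - 10 E$ ($h{\left(E \right)} = - 5 \cdot 2 E = - 10 E$)
$h{\left(R{\left(I{\left(-3,-1 \right)},6 \right)} \right)} 44 \cdot 1 = - 10 \left(2 - 6\right) 44 \cdot 1 = \left(-10\right) \left(-4\right) 44 \cdot 1 = 40 \cdot 44 \cdot 1 = 1760 \cdot 1 = 1760$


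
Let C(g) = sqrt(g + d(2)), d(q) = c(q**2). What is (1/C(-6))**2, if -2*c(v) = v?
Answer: -1/8 ≈ -0.12500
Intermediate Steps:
c(v) = -v/2
d(q) = -q**2/2
C(g) = sqrt(-2 + g) (C(g) = sqrt(g - 1/2*2**2) = sqrt(g - 1/2*4) = sqrt(g - 2) = sqrt(-2 + g))
(1/C(-6))**2 = (1/(sqrt(-2 - 6)))**2 = (1/(sqrt(-8)))**2 = (1/(2*I*sqrt(2)))**2 = (-I*sqrt(2)/4)**2 = -1/8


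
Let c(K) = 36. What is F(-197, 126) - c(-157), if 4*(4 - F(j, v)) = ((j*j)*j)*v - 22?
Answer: 240829223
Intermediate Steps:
F(j, v) = 19/2 - v*j³/4 (F(j, v) = 4 - (((j*j)*j)*v - 22)/4 = 4 - ((j²*j)*v - 22)/4 = 4 - (j³*v - 22)/4 = 4 - (v*j³ - 22)/4 = 4 - (-22 + v*j³)/4 = 4 + (11/2 - v*j³/4) = 19/2 - v*j³/4)
F(-197, 126) - c(-157) = (19/2 - ¼*126*(-197)³) - 1*36 = (19/2 - ¼*126*(-7645373)) - 36 = (19/2 + 481658499/2) - 36 = 240829259 - 36 = 240829223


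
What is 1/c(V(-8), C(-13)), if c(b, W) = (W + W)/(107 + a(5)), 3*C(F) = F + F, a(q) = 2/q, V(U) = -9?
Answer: -1611/260 ≈ -6.1962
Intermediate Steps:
C(F) = 2*F/3 (C(F) = (F + F)/3 = (2*F)/3 = 2*F/3)
c(b, W) = 10*W/537 (c(b, W) = (W + W)/(107 + 2/5) = (2*W)/(107 + 2*(1/5)) = (2*W)/(107 + 2/5) = (2*W)/(537/5) = (2*W)*(5/537) = 10*W/537)
1/c(V(-8), C(-13)) = 1/(10*((2/3)*(-13))/537) = 1/((10/537)*(-26/3)) = 1/(-260/1611) = -1611/260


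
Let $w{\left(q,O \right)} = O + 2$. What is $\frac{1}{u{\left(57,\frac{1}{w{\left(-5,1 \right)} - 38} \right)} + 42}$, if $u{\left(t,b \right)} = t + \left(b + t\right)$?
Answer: $\frac{35}{5459} \approx 0.0064114$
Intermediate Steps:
$w{\left(q,O \right)} = 2 + O$
$u{\left(t,b \right)} = b + 2 t$
$\frac{1}{u{\left(57,\frac{1}{w{\left(-5,1 \right)} - 38} \right)} + 42} = \frac{1}{\left(\frac{1}{\left(2 + 1\right) - 38} + 2 \cdot 57\right) + 42} = \frac{1}{\left(\frac{1}{3 - 38} + 114\right) + 42} = \frac{1}{\left(\frac{1}{-35} + 114\right) + 42} = \frac{1}{\left(- \frac{1}{35} + 114\right) + 42} = \frac{1}{\frac{3989}{35} + 42} = \frac{1}{\frac{5459}{35}} = \frac{35}{5459}$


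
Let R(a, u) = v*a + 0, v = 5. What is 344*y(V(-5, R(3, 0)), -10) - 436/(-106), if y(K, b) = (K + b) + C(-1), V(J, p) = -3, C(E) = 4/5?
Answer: -1111062/265 ≈ -4192.7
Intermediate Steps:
C(E) = ⅘ (C(E) = 4*(⅕) = ⅘)
R(a, u) = 5*a (R(a, u) = 5*a + 0 = 5*a)
y(K, b) = ⅘ + K + b (y(K, b) = (K + b) + ⅘ = ⅘ + K + b)
344*y(V(-5, R(3, 0)), -10) - 436/(-106) = 344*(⅘ - 3 - 10) - 436/(-106) = 344*(-61/5) - 436*(-1/106) = -20984/5 + 218/53 = -1111062/265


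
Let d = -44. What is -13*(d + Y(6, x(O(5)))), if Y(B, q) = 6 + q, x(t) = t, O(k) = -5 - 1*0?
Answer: 559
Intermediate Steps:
O(k) = -5 (O(k) = -5 + 0 = -5)
-13*(d + Y(6, x(O(5)))) = -13*(-44 + (6 - 5)) = -13*(-44 + 1) = -13*(-43) = 559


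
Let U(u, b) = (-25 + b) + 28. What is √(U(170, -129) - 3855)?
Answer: I*√3981 ≈ 63.095*I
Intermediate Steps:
U(u, b) = 3 + b
√(U(170, -129) - 3855) = √((3 - 129) - 3855) = √(-126 - 3855) = √(-3981) = I*√3981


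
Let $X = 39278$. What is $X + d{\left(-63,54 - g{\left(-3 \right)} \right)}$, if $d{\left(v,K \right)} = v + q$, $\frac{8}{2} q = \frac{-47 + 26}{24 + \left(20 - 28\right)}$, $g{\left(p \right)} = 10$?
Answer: $\frac{2509739}{64} \approx 39215.0$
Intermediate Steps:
$q = - \frac{21}{64}$ ($q = \frac{\left(-47 + 26\right) \frac{1}{24 + \left(20 - 28\right)}}{4} = \frac{\left(-21\right) \frac{1}{24 - 8}}{4} = \frac{\left(-21\right) \frac{1}{16}}{4} = \frac{1}{4} \left(- \frac{21}{16}\right) = - \frac{21}{64} \approx -0.32813$)
$d{\left(v,K \right)} = - \frac{21}{64} + v$ ($d{\left(v,K \right)} = v - \frac{21}{64} = - \frac{21}{64} + v$)
$X + d{\left(-63,54 - g{\left(-3 \right)} \right)} = 39278 - \frac{4053}{64} = \frac{2509739}{64}$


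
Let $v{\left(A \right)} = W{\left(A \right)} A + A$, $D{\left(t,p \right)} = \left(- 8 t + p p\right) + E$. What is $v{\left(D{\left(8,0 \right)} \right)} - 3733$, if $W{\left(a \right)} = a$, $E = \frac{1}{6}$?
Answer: $\frac{10003}{36} \approx 277.86$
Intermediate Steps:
$E = \frac{1}{6} \approx 0.16667$
$D{\left(t,p \right)} = \frac{1}{6} + p^{2} - 8 t$ ($D{\left(t,p \right)} = \left(- 8 t + p p\right) + \frac{1}{6} = \left(- 8 t + p^{2}\right) + \frac{1}{6} = \left(p^{2} - 8 t\right) + \frac{1}{6} = \frac{1}{6} + p^{2} - 8 t$)
$v{\left(A \right)} = A + A^{2}$ ($v{\left(A \right)} = A A + A = A^{2} + A = A + A^{2}$)
$v{\left(D{\left(8,0 \right)} \right)} - 3733 = \left(\frac{1}{6} + 0^{2} - 64\right) \left(1 + \left(\frac{1}{6} + 0^{2} - 64\right)\right) - 3733 = \left(\frac{1}{6} + 0 - 64\right) \left(1 + \left(\frac{1}{6} + 0 - 64\right)\right) - 3733 = - \frac{383 \left(1 - \frac{383}{6}\right)}{6} - 3733 = \left(- \frac{383}{6}\right) \left(- \frac{377}{6}\right) - 3733 = \frac{144391}{36} - 3733 = \frac{10003}{36}$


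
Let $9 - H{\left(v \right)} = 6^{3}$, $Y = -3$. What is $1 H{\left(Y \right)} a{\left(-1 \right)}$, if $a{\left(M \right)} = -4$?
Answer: $828$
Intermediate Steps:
$H{\left(v \right)} = -207$ ($H{\left(v \right)} = 9 - 6^{3} = 9 - 216 = -207$)
$1 H{\left(Y \right)} a{\left(-1 \right)} = 1 \left(-207\right) \left(-4\right) = \left(-207\right) \left(-4\right) = 828$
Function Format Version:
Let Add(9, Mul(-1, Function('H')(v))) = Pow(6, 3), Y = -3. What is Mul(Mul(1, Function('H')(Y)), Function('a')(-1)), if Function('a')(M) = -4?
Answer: 828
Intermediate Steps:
Function('H')(v) = -207 (Function('H')(v) = Add(9, Mul(-1, Pow(6, 3))) = Add(9, Mul(-1, 216)) = Add(9, -216) = -207)
Mul(Mul(1, Function('H')(Y)), Function('a')(-1)) = Mul(Mul(1, -207), -4) = Mul(-207, -4) = 828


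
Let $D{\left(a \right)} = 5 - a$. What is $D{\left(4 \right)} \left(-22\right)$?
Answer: $-22$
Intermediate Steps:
$D{\left(4 \right)} \left(-22\right) = \left(5 - 4\right) \left(-22\right) = 1 \left(-22\right) = -22$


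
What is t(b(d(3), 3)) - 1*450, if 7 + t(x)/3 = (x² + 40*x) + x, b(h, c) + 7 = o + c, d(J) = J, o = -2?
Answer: -1101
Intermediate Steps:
b(h, c) = -9 + c (b(h, c) = -7 + (-2 + c) = -9 + c)
t(x) = -21 + 3*x² + 123*x (t(x) = -21 + 3*((x² + 40*x) + x) = -21 + 3*(x² + 41*x) = -21 + (3*x² + 123*x) = -21 + 3*x² + 123*x)
t(b(d(3), 3)) - 1*450 = (-21 + 3*(-9 + 3)² + 123*(-9 + 3)) - 1*450 = (-21 + 3*(-6)² + 123*(-6)) - 450 = (-21 + 3*36 - 738) - 450 = (-21 + 108 - 738) - 450 = -651 - 450 = -1101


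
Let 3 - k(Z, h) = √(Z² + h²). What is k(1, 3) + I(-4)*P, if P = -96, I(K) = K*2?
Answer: 771 - √10 ≈ 767.84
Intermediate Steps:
k(Z, h) = 3 - √(Z² + h²)
I(K) = 2*K
k(1, 3) + I(-4)*P = (3 - √(1² + 3²)) + (2*(-4))*(-96) = (3 - √(1 + 9)) - 8*(-96) = (3 - √10) + 768 = 771 - √10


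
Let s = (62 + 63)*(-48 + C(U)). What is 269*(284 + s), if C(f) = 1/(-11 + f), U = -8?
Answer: -29248101/19 ≈ -1.5394e+6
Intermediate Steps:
s = -114125/19 (s = (62 + 63)*(-48 + 1/(-11 - 8)) = 125*(-48 + 1/(-19)) = 125*(-48 - 1/19) = 125*(-913/19) = -114125/19 ≈ -6006.6)
269*(284 + s) = 269*(284 - 114125/19) = 269*(-108729/19) = -29248101/19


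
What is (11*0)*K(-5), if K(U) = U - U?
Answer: 0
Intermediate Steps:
K(U) = 0
(11*0)*K(-5) = (11*0)*0 = 0*0 = 0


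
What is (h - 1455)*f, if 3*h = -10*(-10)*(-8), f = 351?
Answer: -604305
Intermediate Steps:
h = -800/3 (h = (-10*(-10)*(-8))/3 = (100*(-8))/3 = (⅓)*(-800) = -800/3 ≈ -266.67)
(h - 1455)*f = (-800/3 - 1455)*351 = -5165/3*351 = -604305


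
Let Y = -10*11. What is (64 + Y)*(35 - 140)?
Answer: 4830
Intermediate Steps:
Y = -110
(64 + Y)*(35 - 140) = (64 - 110)*(35 - 140) = -46*(-105) = 4830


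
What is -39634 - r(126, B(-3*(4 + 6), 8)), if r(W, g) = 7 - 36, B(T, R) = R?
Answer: -39605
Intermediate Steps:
r(W, g) = -29
-39634 - r(126, B(-3*(4 + 6), 8)) = -39634 - 1*(-29) = -39634 + 29 = -39605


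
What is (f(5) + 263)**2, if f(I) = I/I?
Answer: 69696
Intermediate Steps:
f(I) = 1
(f(5) + 263)**2 = (1 + 263)**2 = 264**2 = 69696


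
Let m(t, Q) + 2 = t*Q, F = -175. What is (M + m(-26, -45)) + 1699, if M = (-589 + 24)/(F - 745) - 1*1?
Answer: 527457/184 ≈ 2866.6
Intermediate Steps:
M = -71/184 (M = (-589 + 24)/(-175 - 745) - 1*1 = -565/(-920) - 1 = -565*(-1/920) - 1 = 113/184 - 1 = -71/184 ≈ -0.38587)
m(t, Q) = -2 + Q*t (m(t, Q) = -2 + t*Q = -2 + Q*t)
(M + m(-26, -45)) + 1699 = (-71/184 + (-2 - 45*(-26))) + 1699 = (-71/184 + (-2 + 1170)) + 1699 = (-71/184 + 1168) + 1699 = 214841/184 + 1699 = 527457/184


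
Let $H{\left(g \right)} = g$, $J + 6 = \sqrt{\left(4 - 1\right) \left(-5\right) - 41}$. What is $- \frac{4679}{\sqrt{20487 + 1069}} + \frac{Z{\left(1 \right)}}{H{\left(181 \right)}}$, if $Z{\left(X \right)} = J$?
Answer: $- \frac{6}{181} - \frac{4679 \sqrt{5389}}{10778} + \frac{2 i \sqrt{14}}{181} \approx -31.902 + 0.041344 i$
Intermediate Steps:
$J = -6 + 2 i \sqrt{14}$ ($J = -6 + \sqrt{\left(4 - 1\right) \left(-5\right) - 41} = -6 + \sqrt{3 \left(-5\right) - 41} = -6 + \sqrt{-15 - 41} = -6 + \sqrt{-56} = -6 + 2 i \sqrt{14} \approx -6.0 + 7.4833 i$)
$Z{\left(X \right)} = -6 + 2 i \sqrt{14}$
$- \frac{4679}{\sqrt{20487 + 1069}} + \frac{Z{\left(1 \right)}}{H{\left(181 \right)}} = - \frac{4679}{\sqrt{20487 + 1069}} + \frac{-6 + 2 i \sqrt{14}}{181} = - \frac{4679}{\sqrt{21556}} + \left(-6 + 2 i \sqrt{14}\right) \frac{1}{181} = - \frac{4679}{2 \sqrt{5389}} - \left(\frac{6}{181} - \frac{2 i \sqrt{14}}{181}\right) = - 4679 \frac{\sqrt{5389}}{10778} - \left(\frac{6}{181} - \frac{2 i \sqrt{14}}{181}\right) = - \frac{4679 \sqrt{5389}}{10778} - \left(\frac{6}{181} - \frac{2 i \sqrt{14}}{181}\right) = - \frac{6}{181} - \frac{4679 \sqrt{5389}}{10778} + \frac{2 i \sqrt{14}}{181}$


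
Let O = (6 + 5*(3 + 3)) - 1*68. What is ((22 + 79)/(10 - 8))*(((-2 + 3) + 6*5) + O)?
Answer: -101/2 ≈ -50.500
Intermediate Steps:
O = -32 (O = (6 + 5*6) - 68 = (6 + 30) - 68 = 36 - 68 = -32)
((22 + 79)/(10 - 8))*(((-2 + 3) + 6*5) + O) = ((22 + 79)/(10 - 8))*(((-2 + 3) + 6*5) - 32) = (101/2)*((1 + 30) - 32) = (101*(½))*(31 - 32) = (101/2)*(-1) = -101/2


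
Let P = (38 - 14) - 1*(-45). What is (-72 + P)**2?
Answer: 9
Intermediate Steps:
P = 69 (P = 24 + 45 = 69)
(-72 + P)**2 = (-72 + 69)**2 = (-3)**2 = 9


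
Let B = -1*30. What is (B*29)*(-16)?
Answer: 13920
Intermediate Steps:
B = -30
(B*29)*(-16) = -30*29*(-16) = -870*(-16) = 13920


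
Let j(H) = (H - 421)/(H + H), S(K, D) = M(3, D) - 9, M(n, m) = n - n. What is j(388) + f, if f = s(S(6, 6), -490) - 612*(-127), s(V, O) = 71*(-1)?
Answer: 60258695/776 ≈ 77653.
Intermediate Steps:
M(n, m) = 0
S(K, D) = -9 (S(K, D) = 0 - 9 = -9)
s(V, O) = -71
j(H) = (-421 + H)/(2*H) (j(H) = (-421 + H)/((2*H)) = (-421 + H)*(1/(2*H)) = (-421 + H)/(2*H))
f = 77653 (f = -71 - 612*(-127) = -71 + 77724 = 77653)
j(388) + f = (1/2)*(-421 + 388)/388 + 77653 = (1/2)*(1/388)*(-33) + 77653 = -33/776 + 77653 = 60258695/776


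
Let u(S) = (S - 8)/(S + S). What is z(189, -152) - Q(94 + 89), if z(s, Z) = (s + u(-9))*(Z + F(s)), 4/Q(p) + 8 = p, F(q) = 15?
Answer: -81970597/3150 ≈ -26022.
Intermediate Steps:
Q(p) = 4/(-8 + p)
u(S) = (-8 + S)/(2*S) (u(S) = (-8 + S)/((2*S)) = (-8 + S)*(1/(2*S)) = (-8 + S)/(2*S))
z(s, Z) = (15 + Z)*(17/18 + s) (z(s, Z) = (s + (½)*(-8 - 9)/(-9))*(Z + 15) = (s + (½)*(-⅑)*(-17))*(15 + Z) = (s + 17/18)*(15 + Z) = (17/18 + s)*(15 + Z) = (15 + Z)*(17/18 + s))
z(189, -152) - Q(94 + 89) = (85/6 + 15*189 + (17/18)*(-152) - 152*189) - 4/(-8 + (94 + 89)) = (85/6 + 2835 - 1292/9 - 28728) - 4/(-8 + 183) = -468403/18 - 4/175 = -81970597/3150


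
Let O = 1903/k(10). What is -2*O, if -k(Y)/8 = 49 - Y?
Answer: 1903/156 ≈ 12.199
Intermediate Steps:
k(Y) = -392 + 8*Y (k(Y) = -8*(49 - Y) = -392 + 8*Y)
O = -1903/312 (O = 1903/(-392 + 8*10) = 1903/(-392 + 80) = 1903/(-312) = 1903*(-1/312) = -1903/312 ≈ -6.0994)
-2*O = -2*(-1903/312) = 1903/156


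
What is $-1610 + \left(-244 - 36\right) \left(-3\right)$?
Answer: $-770$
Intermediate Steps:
$-1610 + \left(-244 - 36\right) \left(-3\right) = -1610 - -840 = -1610 + 840 = -770$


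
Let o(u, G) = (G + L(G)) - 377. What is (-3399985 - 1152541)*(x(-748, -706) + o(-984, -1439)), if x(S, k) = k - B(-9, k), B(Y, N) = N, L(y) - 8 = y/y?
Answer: 8226414482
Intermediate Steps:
L(y) = 9 (L(y) = 8 + y/y = 8 + 1 = 9)
o(u, G) = -368 + G (o(u, G) = (G + 9) - 377 = (9 + G) - 377 = -368 + G)
x(S, k) = 0 (x(S, k) = k - k = 0)
(-3399985 - 1152541)*(x(-748, -706) + o(-984, -1439)) = (-3399985 - 1152541)*(0 + (-368 - 1439)) = -4552526*(0 - 1807) = -4552526*(-1807) = 8226414482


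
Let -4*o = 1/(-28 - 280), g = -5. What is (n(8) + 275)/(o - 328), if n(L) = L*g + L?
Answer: -299376/404095 ≈ -0.74086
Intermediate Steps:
n(L) = -4*L (n(L) = L*(-5) + L = -5*L + L = -4*L)
o = 1/1232 (o = -1/(4*(-28 - 280)) = -¼/(-308) = -¼*(-1/308) = 1/1232 ≈ 0.00081169)
(n(8) + 275)/(o - 328) = (-4*8 + 275)/(1/1232 - 328) = (-32 + 275)/(-404095/1232) = 243*(-1232/404095) = -299376/404095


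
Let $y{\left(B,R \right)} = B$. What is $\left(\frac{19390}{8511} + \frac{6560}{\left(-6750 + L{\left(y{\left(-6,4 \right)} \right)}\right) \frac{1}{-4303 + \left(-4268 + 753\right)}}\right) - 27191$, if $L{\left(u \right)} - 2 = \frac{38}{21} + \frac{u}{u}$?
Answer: $- \frac{23611621070459}{1205574639} \approx -19585.0$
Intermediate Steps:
$L{\left(u \right)} = \frac{101}{21}$ ($L{\left(u \right)} = 2 + \left(\frac{38}{21} + \frac{u}{u}\right) = 2 + \left(38 \cdot \frac{1}{21} + 1\right) = 2 + \left(\frac{38}{21} + 1\right) = 2 + \frac{59}{21} = \frac{101}{21}$)
$\left(\frac{19390}{8511} + \frac{6560}{\left(-6750 + L{\left(y{\left(-6,4 \right)} \right)}\right) \frac{1}{-4303 + \left(-4268 + 753\right)}}\right) - 27191 = \left(\frac{19390}{8511} + \frac{6560}{\left(-6750 + \frac{101}{21}\right) \frac{1}{-4303 + \left(-4268 + 753\right)}}\right) - 27191 = \left(19390 \cdot \frac{1}{8511} + \frac{6560}{\left(- \frac{141649}{21}\right) \frac{1}{-4303 - 3515}}\right) - 27191 = \left(\frac{19390}{8511} + \frac{6560}{\left(- \frac{141649}{21}\right) \frac{1}{-7818}}\right) - 27191 = \left(\frac{19390}{8511} + \frac{6560}{\left(- \frac{141649}{21}\right) \left(- \frac{1}{7818}\right)}\right) - 27191 = \left(\frac{19390}{8511} + \frac{6560}{\frac{141649}{164178}}\right) - 27191 = \left(\frac{19390}{8511} + 6560 \cdot \frac{164178}{141649}\right) - 27191 = \left(\frac{19390}{8511} + \frac{1077007680}{141649}\right) - 27191 = \frac{9169158938590}{1205574639} - 27191 = - \frac{23611621070459}{1205574639}$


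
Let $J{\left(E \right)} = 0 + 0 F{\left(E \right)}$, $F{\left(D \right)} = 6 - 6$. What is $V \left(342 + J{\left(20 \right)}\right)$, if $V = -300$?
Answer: $-102600$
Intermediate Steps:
$F{\left(D \right)} = 0$ ($F{\left(D \right)} = 6 - 6 = 0$)
$J{\left(E \right)} = 0$ ($J{\left(E \right)} = 0 + 0 \cdot 0 = 0 + 0 = 0$)
$V \left(342 + J{\left(20 \right)}\right) = - 300 \left(342 + 0\right) = \left(-300\right) 342 = -102600$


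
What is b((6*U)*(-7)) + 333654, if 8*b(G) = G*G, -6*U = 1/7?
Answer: 2669233/8 ≈ 3.3365e+5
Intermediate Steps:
U = -1/42 (U = -1/(6*7) = -⅙*⅐ = -1/42 ≈ -0.023810)
b(G) = G²/8 (b(G) = (G*G)/8 = G²/8)
b((6*U)*(-7)) + 333654 = ((6*(-1/42))*(-7))²/8 + 333654 = (-⅐*(-7))²/8 + 333654 = (⅛)*1² + 333654 = (⅛)*1 + 333654 = ⅛ + 333654 = 2669233/8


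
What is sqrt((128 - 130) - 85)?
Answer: I*sqrt(87) ≈ 9.3274*I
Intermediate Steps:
sqrt((128 - 130) - 85) = sqrt(-2 - 85) = sqrt(-87) = I*sqrt(87)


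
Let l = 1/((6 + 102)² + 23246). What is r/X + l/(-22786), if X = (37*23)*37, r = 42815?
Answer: 34057588185413/25046625719620 ≈ 1.3598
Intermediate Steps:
X = 31487 (X = 851*37 = 31487)
l = 1/34910 (l = 1/(108² + 23246) = 1/(11664 + 23246) = 1/34910 ≈ 2.8645e-5)
r/X + l/(-22786) = 42815/31487 + (1/34910)/(-22786) = 42815*(1/31487) + (1/34910)*(-1/22786) = 42815/31487 - 1/795459260 = 34057588185413/25046625719620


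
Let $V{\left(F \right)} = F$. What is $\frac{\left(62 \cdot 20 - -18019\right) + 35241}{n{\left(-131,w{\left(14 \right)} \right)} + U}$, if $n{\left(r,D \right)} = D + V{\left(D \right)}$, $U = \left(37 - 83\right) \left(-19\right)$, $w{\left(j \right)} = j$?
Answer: $\frac{27250}{451} \approx 60.421$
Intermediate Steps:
$U = 874$ ($U = \left(-46\right) \left(-19\right) = 874$)
$n{\left(r,D \right)} = 2 D$ ($n{\left(r,D \right)} = D + D = 2 D$)
$\frac{\left(62 \cdot 20 - -18019\right) + 35241}{n{\left(-131,w{\left(14 \right)} \right)} + U} = \frac{\left(62 \cdot 20 - -18019\right) + 35241}{2 \cdot 14 + 874} = \frac{\left(1240 + 18019\right) + 35241}{28 + 874} = \frac{19259 + 35241}{902} = 54500 \cdot \frac{1}{902} = \frac{27250}{451}$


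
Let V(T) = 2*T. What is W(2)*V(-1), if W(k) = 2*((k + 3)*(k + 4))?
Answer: -120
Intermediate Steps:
W(k) = 2*(3 + k)*(4 + k) (W(k) = 2*((3 + k)*(4 + k)) = 2*(3 + k)*(4 + k))
W(2)*V(-1) = (24 + 2*2**2 + 14*2)*(2*(-1)) = (24 + 2*4 + 28)*(-2) = (24 + 8 + 28)*(-2) = 60*(-2) = -120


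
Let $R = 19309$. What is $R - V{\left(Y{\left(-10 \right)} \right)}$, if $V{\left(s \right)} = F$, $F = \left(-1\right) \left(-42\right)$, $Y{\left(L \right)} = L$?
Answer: $19267$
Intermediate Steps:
$F = 42$
$V{\left(s \right)} = 42$
$R - V{\left(Y{\left(-10 \right)} \right)} = 19309 - 42 = 19267$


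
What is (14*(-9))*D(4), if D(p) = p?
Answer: -504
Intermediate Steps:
(14*(-9))*D(4) = (14*(-9))*4 = -126*4 = -504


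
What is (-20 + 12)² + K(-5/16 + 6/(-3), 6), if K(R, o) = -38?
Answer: 26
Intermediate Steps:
(-20 + 12)² + K(-5/16 + 6/(-3), 6) = (-20 + 12)² - 38 = (-8)² - 38 = 64 - 38 = 26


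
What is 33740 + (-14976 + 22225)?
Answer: 40989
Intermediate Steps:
33740 + (-14976 + 22225) = 33740 + 7249 = 40989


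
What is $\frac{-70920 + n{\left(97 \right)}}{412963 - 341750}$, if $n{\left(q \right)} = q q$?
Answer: $- \frac{61511}{71213} \approx -0.86376$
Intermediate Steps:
$n{\left(q \right)} = q^{2}$
$\frac{-70920 + n{\left(97 \right)}}{412963 - 341750} = \frac{-70920 + 97^{2}}{412963 - 341750} = \frac{-70920 + 9409}{71213} = \left(-61511\right) \frac{1}{71213} = - \frac{61511}{71213}$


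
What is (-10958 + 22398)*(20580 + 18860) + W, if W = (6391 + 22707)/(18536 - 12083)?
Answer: 2911552329898/6453 ≈ 4.5119e+8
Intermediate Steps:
W = 29098/6453 ≈ 4.5092
(-10958 + 22398)*(20580 + 18860) + W = (-10958 + 22398)*(20580 + 18860) + 29098/6453 = 11440*39440 + 29098/6453 = 451193600 + 29098/6453 = 2911552329898/6453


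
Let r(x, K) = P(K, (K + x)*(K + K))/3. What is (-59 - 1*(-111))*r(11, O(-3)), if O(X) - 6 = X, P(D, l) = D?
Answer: 52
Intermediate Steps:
O(X) = 6 + X
r(x, K) = K/3
(-59 - 1*(-111))*r(11, O(-3)) = (-59 - 1*(-111))*((6 - 3)/3) = (-59 + 111)*((1/3)*3) = 52*1 = 52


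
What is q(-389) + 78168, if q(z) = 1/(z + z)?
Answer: 60814703/778 ≈ 78168.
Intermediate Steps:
q(z) = 1/(2*z)
q(-389) + 78168 = (1/2)/(-389) + 78168 = (1/2)*(-1/389) + 78168 = -1/778 + 78168 = 60814703/778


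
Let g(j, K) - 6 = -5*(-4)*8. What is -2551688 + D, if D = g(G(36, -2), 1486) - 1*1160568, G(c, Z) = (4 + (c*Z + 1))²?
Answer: -3712090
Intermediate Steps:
G(c, Z) = (5 + Z*c)² (G(c, Z) = (4 + (Z*c + 1))² = (4 + (1 + Z*c))² = (5 + Z*c)²)
g(j, K) = 166 (g(j, K) = 6 - 5*(-4)*8 = 6 + 20*8 = 6 + 160 = 166)
D = -1160402 (D = 166 - 1*1160568 = 166 - 1160568 = -1160402)
-2551688 + D = -2551688 - 1160402 = -3712090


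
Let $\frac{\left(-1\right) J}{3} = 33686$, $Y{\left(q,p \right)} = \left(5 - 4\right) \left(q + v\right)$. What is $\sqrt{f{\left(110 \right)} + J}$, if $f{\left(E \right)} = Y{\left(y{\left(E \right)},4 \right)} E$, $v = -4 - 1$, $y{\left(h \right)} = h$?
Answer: $2 i \sqrt{22377} \approx 299.18 i$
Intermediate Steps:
$v = -5$ ($v = -4 - 1 = -5$)
$Y{\left(q,p \right)} = -5 + q$ ($Y{\left(q,p \right)} = \left(5 - 4\right) \left(q - 5\right) = 1 \left(-5 + q\right) = -5 + q$)
$f{\left(E \right)} = E \left(-5 + E\right)$ ($f{\left(E \right)} = \left(-5 + E\right) E = E \left(-5 + E\right)$)
$J = -101058$ ($J = \left(-3\right) 33686 = -101058$)
$\sqrt{f{\left(110 \right)} + J} = \sqrt{110 \left(-5 + 110\right) - 101058} = \sqrt{110 \cdot 105 - 101058} = \sqrt{11550 - 101058} = \sqrt{-89508} = 2 i \sqrt{22377}$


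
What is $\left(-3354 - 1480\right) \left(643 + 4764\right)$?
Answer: $-26137438$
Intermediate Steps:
$\left(-3354 - 1480\right) \left(643 + 4764\right) = \left(-4834\right) 5407 = -26137438$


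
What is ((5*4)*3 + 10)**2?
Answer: 4900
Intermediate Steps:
((5*4)*3 + 10)**2 = (20*3 + 10)**2 = (60 + 10)**2 = 70**2 = 4900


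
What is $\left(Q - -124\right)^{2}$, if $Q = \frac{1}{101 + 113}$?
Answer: $\frac{704212369}{45796} \approx 15377.0$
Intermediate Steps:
$Q = \frac{1}{214} \approx 0.0046729$
$\left(Q - -124\right)^{2} = \left(\frac{1}{214} - -124\right)^{2} = \left(\frac{1}{214} + 124\right)^{2} = \left(\frac{26537}{214}\right)^{2} = \frac{704212369}{45796}$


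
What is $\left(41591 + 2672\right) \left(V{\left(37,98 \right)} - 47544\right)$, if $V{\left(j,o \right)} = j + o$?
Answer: $-2098464567$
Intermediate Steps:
$\left(41591 + 2672\right) \left(V{\left(37,98 \right)} - 47544\right) = \left(41591 + 2672\right) \left(\left(37 + 98\right) - 47544\right) = 44263 \left(135 - 47544\right) = 44263 \left(-47409\right) = -2098464567$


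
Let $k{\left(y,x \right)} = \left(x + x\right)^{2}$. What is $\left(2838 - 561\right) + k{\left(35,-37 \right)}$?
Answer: $7753$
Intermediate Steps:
$k{\left(y,x \right)} = 4 x^{2}$ ($k{\left(y,x \right)} = \left(2 x\right)^{2} = 4 x^{2}$)
$\left(2838 - 561\right) + k{\left(35,-37 \right)} = \left(2838 - 561\right) + 4 \left(-37\right)^{2} = 2277 + 4 \cdot 1369 = 2277 + 5476 = 7753$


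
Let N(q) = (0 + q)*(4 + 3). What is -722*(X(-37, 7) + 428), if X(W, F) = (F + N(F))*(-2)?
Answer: -228152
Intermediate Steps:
N(q) = 7*q (N(q) = q*7 = 7*q)
X(W, F) = -16*F (X(W, F) = (F + 7*F)*(-2) = (8*F)*(-2) = -16*F)
-722*(X(-37, 7) + 428) = -722*(-16*7 + 428) = -722*(-112 + 428) = -722*316 = -228152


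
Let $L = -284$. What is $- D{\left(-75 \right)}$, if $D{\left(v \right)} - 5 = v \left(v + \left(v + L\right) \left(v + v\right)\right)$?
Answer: $4033120$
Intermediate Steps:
$D{\left(v \right)} = 5 + v \left(v + 2 v \left(-284 + v\right)\right)$ ($D{\left(v \right)} = 5 + v \left(v + \left(v - 284\right) \left(v + v\right)\right) = 5 + v \left(v + \left(-284 + v\right) 2 v\right) = 5 + v \left(v + 2 v \left(-284 + v\right)\right)$)
$- D{\left(-75 \right)} = - (5 - 567 \left(-75\right)^{2} + 2 \left(-75\right)^{3}) = - (5 - 3189375 + 2 \left(-421875\right)) = - (5 - 3189375 - 843750) = \left(-1\right) \left(-4033120\right) = 4033120$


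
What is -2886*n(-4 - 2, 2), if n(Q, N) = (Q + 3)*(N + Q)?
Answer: -34632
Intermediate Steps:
n(Q, N) = (3 + Q)*(N + Q)
-2886*n(-4 - 2, 2) = -2886*((-4 - 2)² + 3*2 + 3*(-4 - 2) + 2*(-4 - 2)) = -2886*((-6)² + 6 + 3*(-6) + 2*(-6)) = -2886*(36 + 6 - 18 - 12) = -2886*12 = -34632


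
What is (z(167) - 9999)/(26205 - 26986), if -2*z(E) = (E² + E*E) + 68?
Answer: 37922/781 ≈ 48.556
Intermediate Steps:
z(E) = -34 - E² (z(E) = -((E² + E*E) + 68)/2 = -((E² + E²) + 68)/2 = -(2*E² + 68)/2 = -(68 + 2*E²)/2 = -34 - E²)
(z(167) - 9999)/(26205 - 26986) = ((-34 - 1*167²) - 9999)/(26205 - 26986) = ((-34 - 1*27889) - 9999)/(-781) = ((-34 - 27889) - 9999)*(-1/781) = (-27923 - 9999)*(-1/781) = -37922*(-1/781) = 37922/781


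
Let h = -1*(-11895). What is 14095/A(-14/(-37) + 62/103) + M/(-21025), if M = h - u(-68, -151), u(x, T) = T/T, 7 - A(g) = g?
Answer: 1129106985871/482334525 ≈ 2340.9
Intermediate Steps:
A(g) = 7 - g
u(x, T) = 1
h = 11895
M = 11894 (M = 11895 - 1*1 = 11895 - 1 = 11894)
14095/A(-14/(-37) + 62/103) + M/(-21025) = 14095/(7 - (-14/(-37) + 62/103)) + 11894/(-21025) = 14095/(7 - (-14*(-1/37) + 62*(1/103))) + 11894*(-1/21025) = 14095/(7 - (14/37 + 62/103)) - 11894/21025 = 14095/(7 - 1*3736/3811) - 11894/21025 = 14095/(7 - 3736/3811) - 11894/21025 = 14095/(22941/3811) - 11894/21025 = 14095*(3811/22941) - 11894/21025 = 53716045/22941 - 11894/21025 = 1129106985871/482334525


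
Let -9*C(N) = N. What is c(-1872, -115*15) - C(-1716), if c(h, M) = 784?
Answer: 1780/3 ≈ 593.33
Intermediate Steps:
C(N) = -N/9
c(-1872, -115*15) - C(-1716) = 784 - (-1)*(-1716)/9 = 784 - 1*572/3 = 784 - 572/3 = 1780/3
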